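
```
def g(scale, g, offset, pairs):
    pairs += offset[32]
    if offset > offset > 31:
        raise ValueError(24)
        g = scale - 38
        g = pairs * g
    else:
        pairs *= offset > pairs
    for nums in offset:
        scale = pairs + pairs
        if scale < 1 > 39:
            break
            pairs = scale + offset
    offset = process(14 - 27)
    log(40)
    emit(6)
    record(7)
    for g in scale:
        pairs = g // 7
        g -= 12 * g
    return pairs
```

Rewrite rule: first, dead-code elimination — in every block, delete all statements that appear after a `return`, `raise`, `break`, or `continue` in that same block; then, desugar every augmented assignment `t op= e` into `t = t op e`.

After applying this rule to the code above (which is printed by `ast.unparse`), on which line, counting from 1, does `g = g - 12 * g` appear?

Transformed code:
def g(scale, g, offset, pairs):
    pairs = pairs + offset[32]
    if offset > offset > 31:
        raise ValueError(24)
    else:
        pairs = pairs * (offset > pairs)
    for nums in offset:
        scale = pairs + pairs
        if scale < 1 > 39:
            break
    offset = process(14 - 27)
    log(40)
    emit(6)
    record(7)
    for g in scale:
        pairs = g // 7
        g = g - 12 * g
    return pairs

17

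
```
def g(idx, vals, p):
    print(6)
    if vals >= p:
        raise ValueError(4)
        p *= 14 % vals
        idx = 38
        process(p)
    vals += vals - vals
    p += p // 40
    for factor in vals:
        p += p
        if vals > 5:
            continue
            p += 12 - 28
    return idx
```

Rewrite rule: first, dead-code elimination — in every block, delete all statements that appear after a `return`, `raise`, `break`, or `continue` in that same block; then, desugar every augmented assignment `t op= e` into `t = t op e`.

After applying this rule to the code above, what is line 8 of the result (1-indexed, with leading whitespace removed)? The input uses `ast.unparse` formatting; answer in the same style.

Transformed code:
def g(idx, vals, p):
    print(6)
    if vals >= p:
        raise ValueError(4)
    vals = vals + (vals - vals)
    p = p + p // 40
    for factor in vals:
        p = p + p
        if vals > 5:
            continue
    return idx

p = p + p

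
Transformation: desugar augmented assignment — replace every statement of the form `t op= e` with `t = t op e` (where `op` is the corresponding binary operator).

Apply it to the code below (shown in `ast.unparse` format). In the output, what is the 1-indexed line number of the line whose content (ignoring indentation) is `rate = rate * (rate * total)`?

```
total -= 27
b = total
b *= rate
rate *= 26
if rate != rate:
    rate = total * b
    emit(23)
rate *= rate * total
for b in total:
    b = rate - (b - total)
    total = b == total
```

8

Transformed code:
total = total - 27
b = total
b = b * rate
rate = rate * 26
if rate != rate:
    rate = total * b
    emit(23)
rate = rate * (rate * total)
for b in total:
    b = rate - (b - total)
    total = b == total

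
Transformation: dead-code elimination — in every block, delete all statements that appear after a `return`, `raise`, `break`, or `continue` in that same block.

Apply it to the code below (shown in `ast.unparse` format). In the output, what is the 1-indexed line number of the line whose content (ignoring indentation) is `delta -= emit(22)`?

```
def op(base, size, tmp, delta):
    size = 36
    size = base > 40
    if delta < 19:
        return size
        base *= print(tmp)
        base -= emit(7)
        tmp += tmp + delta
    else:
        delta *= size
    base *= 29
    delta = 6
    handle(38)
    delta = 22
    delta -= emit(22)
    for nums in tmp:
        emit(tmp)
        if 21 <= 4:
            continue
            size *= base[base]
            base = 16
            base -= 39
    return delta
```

12

Transformed code:
def op(base, size, tmp, delta):
    size = 36
    size = base > 40
    if delta < 19:
        return size
    else:
        delta *= size
    base *= 29
    delta = 6
    handle(38)
    delta = 22
    delta -= emit(22)
    for nums in tmp:
        emit(tmp)
        if 21 <= 4:
            continue
    return delta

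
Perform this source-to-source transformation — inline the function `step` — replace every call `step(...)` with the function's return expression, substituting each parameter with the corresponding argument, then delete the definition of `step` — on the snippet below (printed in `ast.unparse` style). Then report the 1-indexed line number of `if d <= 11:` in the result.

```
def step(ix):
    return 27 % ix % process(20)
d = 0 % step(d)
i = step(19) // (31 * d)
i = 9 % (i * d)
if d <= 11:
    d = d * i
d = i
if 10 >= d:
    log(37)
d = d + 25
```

4

Transformed code:
d = 0 % (27 % d % process(20))
i = 27 % 19 % process(20) // (31 * d)
i = 9 % (i * d)
if d <= 11:
    d = d * i
d = i
if 10 >= d:
    log(37)
d = d + 25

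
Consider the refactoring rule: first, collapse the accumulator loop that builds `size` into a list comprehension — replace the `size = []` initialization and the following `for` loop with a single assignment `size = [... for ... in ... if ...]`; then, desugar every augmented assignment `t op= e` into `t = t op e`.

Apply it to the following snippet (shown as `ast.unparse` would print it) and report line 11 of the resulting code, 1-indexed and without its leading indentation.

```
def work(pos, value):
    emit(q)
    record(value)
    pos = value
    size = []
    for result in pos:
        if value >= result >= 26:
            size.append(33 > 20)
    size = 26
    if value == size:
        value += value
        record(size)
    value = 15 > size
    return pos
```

Transformed code:
def work(pos, value):
    emit(q)
    record(value)
    pos = value
    size = [33 > 20 for result in pos if value >= result >= 26]
    size = 26
    if value == size:
        value = value + value
        record(size)
    value = 15 > size
    return pos

return pos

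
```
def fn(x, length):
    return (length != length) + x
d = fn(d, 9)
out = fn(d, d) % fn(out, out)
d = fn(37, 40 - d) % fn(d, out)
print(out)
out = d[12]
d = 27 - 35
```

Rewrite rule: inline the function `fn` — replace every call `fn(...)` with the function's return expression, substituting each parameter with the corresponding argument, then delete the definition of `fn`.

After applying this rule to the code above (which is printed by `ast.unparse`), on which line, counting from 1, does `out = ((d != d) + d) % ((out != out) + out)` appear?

Transformed code:
d = (9 != 9) + d
out = ((d != d) + d) % ((out != out) + out)
d = ((40 - d != 40 - d) + 37) % ((out != out) + d)
print(out)
out = d[12]
d = 27 - 35

2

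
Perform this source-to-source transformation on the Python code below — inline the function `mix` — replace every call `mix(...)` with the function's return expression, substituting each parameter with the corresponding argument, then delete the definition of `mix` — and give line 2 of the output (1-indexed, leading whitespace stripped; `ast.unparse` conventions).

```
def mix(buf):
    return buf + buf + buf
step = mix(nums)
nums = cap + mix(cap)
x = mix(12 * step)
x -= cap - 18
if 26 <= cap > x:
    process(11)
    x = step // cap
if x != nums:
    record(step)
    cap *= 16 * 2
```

Transformed code:
step = nums + nums + nums
nums = cap + (cap + cap + cap)
x = 12 * step + 12 * step + 12 * step
x -= cap - 18
if 26 <= cap > x:
    process(11)
    x = step // cap
if x != nums:
    record(step)
    cap *= 16 * 2

nums = cap + (cap + cap + cap)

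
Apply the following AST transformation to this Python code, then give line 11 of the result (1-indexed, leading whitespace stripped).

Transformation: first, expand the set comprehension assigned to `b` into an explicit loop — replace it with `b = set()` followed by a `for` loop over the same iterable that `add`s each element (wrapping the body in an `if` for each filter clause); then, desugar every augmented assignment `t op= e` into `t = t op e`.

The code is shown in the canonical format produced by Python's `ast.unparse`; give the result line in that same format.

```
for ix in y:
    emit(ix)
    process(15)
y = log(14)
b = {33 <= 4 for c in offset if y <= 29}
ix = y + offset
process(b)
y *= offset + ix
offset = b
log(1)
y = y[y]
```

Transformed code:
for ix in y:
    emit(ix)
    process(15)
y = log(14)
b = set()
for c in offset:
    if y <= 29:
        b.add(33 <= 4)
ix = y + offset
process(b)
y = y * (offset + ix)
offset = b
log(1)
y = y[y]

y = y * (offset + ix)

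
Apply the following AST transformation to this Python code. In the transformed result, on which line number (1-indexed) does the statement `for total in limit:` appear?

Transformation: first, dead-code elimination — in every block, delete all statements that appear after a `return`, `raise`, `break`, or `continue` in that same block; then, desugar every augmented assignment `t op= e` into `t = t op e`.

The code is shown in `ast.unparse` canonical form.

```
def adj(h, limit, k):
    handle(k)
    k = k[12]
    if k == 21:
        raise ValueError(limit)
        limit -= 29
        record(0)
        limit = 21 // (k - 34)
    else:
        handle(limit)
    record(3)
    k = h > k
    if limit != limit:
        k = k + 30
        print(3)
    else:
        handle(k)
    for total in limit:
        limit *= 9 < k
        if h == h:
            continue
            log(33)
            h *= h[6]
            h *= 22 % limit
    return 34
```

15

Transformed code:
def adj(h, limit, k):
    handle(k)
    k = k[12]
    if k == 21:
        raise ValueError(limit)
    else:
        handle(limit)
    record(3)
    k = h > k
    if limit != limit:
        k = k + 30
        print(3)
    else:
        handle(k)
    for total in limit:
        limit = limit * (9 < k)
        if h == h:
            continue
    return 34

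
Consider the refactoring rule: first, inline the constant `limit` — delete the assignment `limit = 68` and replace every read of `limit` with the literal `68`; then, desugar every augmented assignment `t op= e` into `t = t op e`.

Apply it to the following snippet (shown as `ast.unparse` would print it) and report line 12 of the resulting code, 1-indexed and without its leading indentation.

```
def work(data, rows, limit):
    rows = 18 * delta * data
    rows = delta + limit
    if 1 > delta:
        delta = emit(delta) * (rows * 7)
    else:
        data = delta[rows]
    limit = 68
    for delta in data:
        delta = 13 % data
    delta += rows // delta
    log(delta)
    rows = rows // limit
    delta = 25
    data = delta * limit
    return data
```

Transformed code:
def work(data, rows, limit):
    rows = 18 * delta * data
    rows = delta + 68
    if 1 > delta:
        delta = emit(delta) * (rows * 7)
    else:
        data = delta[rows]
    for delta in data:
        delta = 13 % data
    delta = delta + rows // delta
    log(delta)
    rows = rows // 68
    delta = 25
    data = delta * 68
    return data

rows = rows // 68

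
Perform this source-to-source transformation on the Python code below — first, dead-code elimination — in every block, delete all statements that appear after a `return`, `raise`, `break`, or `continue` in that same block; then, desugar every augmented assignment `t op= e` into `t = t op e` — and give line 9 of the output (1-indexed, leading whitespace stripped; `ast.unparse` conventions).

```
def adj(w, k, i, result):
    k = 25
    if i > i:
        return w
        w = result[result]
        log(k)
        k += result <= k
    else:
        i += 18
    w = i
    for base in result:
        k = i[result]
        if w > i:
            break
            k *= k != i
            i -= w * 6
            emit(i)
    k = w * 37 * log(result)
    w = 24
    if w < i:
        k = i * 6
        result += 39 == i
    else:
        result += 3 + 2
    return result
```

Transformed code:
def adj(w, k, i, result):
    k = 25
    if i > i:
        return w
    else:
        i = i + 18
    w = i
    for base in result:
        k = i[result]
        if w > i:
            break
    k = w * 37 * log(result)
    w = 24
    if w < i:
        k = i * 6
        result = result + (39 == i)
    else:
        result = result + (3 + 2)
    return result

k = i[result]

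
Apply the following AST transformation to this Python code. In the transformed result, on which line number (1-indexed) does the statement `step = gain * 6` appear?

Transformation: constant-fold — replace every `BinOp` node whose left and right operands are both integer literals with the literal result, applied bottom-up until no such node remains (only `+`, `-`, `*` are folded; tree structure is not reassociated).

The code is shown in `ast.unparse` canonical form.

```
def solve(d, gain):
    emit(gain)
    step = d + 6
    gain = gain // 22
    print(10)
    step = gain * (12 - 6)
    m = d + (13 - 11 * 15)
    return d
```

6

Transformed code:
def solve(d, gain):
    emit(gain)
    step = d + 6
    gain = gain // 22
    print(10)
    step = gain * 6
    m = d + -152
    return d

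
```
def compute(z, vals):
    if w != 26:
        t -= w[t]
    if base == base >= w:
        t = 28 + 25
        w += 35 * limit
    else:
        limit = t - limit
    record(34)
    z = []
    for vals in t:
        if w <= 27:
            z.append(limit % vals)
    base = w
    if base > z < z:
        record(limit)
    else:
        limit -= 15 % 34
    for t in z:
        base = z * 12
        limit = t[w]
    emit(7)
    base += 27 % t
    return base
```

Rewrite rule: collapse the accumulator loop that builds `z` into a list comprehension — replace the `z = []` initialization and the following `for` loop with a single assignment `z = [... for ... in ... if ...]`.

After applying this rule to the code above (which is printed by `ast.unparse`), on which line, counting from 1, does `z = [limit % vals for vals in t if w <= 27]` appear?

10

Transformed code:
def compute(z, vals):
    if w != 26:
        t -= w[t]
    if base == base >= w:
        t = 28 + 25
        w += 35 * limit
    else:
        limit = t - limit
    record(34)
    z = [limit % vals for vals in t if w <= 27]
    base = w
    if base > z < z:
        record(limit)
    else:
        limit -= 15 % 34
    for t in z:
        base = z * 12
        limit = t[w]
    emit(7)
    base += 27 % t
    return base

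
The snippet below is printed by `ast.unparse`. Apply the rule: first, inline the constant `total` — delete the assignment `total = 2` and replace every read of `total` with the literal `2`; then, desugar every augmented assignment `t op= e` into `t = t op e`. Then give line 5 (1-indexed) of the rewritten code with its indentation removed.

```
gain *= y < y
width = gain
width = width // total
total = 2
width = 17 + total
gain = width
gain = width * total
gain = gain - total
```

gain = width

Transformed code:
gain = gain * (y < y)
width = gain
width = width // 2
width = 17 + 2
gain = width
gain = width * 2
gain = gain - 2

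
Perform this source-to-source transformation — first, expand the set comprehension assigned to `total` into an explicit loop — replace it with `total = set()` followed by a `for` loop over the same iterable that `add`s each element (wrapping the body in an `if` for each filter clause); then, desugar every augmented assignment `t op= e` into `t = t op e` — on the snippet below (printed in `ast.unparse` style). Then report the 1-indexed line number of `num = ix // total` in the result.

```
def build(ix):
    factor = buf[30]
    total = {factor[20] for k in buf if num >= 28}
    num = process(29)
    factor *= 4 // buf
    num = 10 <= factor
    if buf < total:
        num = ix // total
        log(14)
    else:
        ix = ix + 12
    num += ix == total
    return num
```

Transformed code:
def build(ix):
    factor = buf[30]
    total = set()
    for k in buf:
        if num >= 28:
            total.add(factor[20])
    num = process(29)
    factor = factor * (4 // buf)
    num = 10 <= factor
    if buf < total:
        num = ix // total
        log(14)
    else:
        ix = ix + 12
    num = num + (ix == total)
    return num

11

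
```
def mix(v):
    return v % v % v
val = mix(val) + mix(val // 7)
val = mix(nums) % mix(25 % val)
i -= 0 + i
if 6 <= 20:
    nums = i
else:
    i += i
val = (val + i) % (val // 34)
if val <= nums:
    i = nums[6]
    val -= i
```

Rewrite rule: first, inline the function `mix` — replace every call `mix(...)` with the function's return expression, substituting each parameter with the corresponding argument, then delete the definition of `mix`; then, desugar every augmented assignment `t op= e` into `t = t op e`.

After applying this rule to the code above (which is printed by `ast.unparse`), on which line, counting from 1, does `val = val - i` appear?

11

Transformed code:
val = val % val % val + val // 7 % (val // 7) % (val // 7)
val = nums % nums % nums % (25 % val % (25 % val) % (25 % val))
i = i - (0 + i)
if 6 <= 20:
    nums = i
else:
    i = i + i
val = (val + i) % (val // 34)
if val <= nums:
    i = nums[6]
    val = val - i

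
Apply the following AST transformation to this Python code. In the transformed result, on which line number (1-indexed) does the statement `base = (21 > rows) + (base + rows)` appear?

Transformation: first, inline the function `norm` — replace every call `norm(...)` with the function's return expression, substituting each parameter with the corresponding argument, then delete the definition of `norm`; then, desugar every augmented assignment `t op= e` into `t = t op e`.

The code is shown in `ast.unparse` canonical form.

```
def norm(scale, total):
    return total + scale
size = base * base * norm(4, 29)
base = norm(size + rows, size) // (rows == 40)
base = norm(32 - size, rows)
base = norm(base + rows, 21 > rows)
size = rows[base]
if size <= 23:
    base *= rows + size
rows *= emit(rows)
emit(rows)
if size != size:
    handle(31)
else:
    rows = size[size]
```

4

Transformed code:
size = base * base * (29 + 4)
base = (size + (size + rows)) // (rows == 40)
base = rows + (32 - size)
base = (21 > rows) + (base + rows)
size = rows[base]
if size <= 23:
    base = base * (rows + size)
rows = rows * emit(rows)
emit(rows)
if size != size:
    handle(31)
else:
    rows = size[size]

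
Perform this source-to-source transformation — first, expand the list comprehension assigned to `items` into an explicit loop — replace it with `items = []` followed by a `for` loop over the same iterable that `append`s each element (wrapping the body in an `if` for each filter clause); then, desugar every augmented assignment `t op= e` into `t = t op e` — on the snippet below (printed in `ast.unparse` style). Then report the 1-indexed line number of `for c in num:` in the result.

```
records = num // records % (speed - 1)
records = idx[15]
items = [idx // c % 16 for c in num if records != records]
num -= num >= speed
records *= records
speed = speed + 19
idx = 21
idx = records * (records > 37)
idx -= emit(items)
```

Transformed code:
records = num // records % (speed - 1)
records = idx[15]
items = []
for c in num:
    if records != records:
        items.append(idx // c % 16)
num = num - (num >= speed)
records = records * records
speed = speed + 19
idx = 21
idx = records * (records > 37)
idx = idx - emit(items)

4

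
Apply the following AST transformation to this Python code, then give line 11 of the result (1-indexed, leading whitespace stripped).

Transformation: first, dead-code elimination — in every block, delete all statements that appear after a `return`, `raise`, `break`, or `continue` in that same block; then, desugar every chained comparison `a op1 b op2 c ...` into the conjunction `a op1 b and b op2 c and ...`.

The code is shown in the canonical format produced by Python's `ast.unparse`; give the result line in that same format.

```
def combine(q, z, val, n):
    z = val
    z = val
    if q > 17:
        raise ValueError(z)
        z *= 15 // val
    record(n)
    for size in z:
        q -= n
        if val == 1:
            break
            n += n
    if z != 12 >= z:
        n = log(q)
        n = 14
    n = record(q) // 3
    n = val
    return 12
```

if z != 12 and 12 >= z:

Transformed code:
def combine(q, z, val, n):
    z = val
    z = val
    if q > 17:
        raise ValueError(z)
    record(n)
    for size in z:
        q -= n
        if val == 1:
            break
    if z != 12 and 12 >= z:
        n = log(q)
        n = 14
    n = record(q) // 3
    n = val
    return 12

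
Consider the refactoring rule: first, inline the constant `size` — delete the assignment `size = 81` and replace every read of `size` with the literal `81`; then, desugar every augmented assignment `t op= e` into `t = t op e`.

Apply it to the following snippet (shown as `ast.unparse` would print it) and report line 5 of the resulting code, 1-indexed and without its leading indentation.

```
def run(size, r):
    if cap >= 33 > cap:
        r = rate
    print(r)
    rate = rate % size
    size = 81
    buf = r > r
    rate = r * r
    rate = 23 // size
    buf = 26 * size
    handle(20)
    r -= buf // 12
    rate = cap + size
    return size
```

Transformed code:
def run(size, r):
    if cap >= 33 > cap:
        r = rate
    print(r)
    rate = rate % 81
    buf = r > r
    rate = r * r
    rate = 23 // 81
    buf = 26 * 81
    handle(20)
    r = r - buf // 12
    rate = cap + 81
    return 81

rate = rate % 81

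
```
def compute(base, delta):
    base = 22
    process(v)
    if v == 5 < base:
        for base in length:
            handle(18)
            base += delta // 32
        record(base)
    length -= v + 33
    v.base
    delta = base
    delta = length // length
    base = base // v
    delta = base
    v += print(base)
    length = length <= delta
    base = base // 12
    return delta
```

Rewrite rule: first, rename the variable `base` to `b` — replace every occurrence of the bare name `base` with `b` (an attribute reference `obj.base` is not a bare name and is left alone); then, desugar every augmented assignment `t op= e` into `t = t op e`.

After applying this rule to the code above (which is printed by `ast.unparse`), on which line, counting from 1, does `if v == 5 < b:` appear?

Transformed code:
def compute(b, delta):
    b = 22
    process(v)
    if v == 5 < b:
        for b in length:
            handle(18)
            b = b + delta // 32
        record(b)
    length = length - (v + 33)
    v.base
    delta = b
    delta = length // length
    b = b // v
    delta = b
    v = v + print(b)
    length = length <= delta
    b = b // 12
    return delta

4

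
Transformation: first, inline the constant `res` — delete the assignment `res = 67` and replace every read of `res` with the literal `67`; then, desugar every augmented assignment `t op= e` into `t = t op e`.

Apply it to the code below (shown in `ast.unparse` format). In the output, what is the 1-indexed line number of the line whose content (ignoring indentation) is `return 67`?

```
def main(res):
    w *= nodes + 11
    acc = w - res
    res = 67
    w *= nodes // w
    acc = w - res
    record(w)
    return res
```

Transformed code:
def main(res):
    w = w * (nodes + 11)
    acc = w - 67
    w = w * (nodes // w)
    acc = w - 67
    record(w)
    return 67

7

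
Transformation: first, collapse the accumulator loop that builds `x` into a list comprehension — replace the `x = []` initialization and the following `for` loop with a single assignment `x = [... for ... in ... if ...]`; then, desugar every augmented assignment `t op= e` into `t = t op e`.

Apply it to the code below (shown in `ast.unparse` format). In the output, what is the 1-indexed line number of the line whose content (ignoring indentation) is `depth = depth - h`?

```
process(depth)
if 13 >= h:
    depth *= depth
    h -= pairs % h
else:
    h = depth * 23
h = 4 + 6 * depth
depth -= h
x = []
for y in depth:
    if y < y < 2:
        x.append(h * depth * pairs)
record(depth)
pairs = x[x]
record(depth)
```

8

Transformed code:
process(depth)
if 13 >= h:
    depth = depth * depth
    h = h - pairs % h
else:
    h = depth * 23
h = 4 + 6 * depth
depth = depth - h
x = [h * depth * pairs for y in depth if y < y < 2]
record(depth)
pairs = x[x]
record(depth)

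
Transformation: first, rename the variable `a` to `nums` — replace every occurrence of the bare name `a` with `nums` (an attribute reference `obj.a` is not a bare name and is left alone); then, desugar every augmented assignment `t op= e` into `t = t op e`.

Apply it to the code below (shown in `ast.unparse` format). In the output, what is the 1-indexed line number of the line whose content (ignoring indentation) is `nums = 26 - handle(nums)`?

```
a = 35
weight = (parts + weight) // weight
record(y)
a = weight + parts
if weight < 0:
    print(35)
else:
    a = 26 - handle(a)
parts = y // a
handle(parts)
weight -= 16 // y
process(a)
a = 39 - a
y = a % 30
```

Transformed code:
nums = 35
weight = (parts + weight) // weight
record(y)
nums = weight + parts
if weight < 0:
    print(35)
else:
    nums = 26 - handle(nums)
parts = y // nums
handle(parts)
weight = weight - 16 // y
process(nums)
nums = 39 - nums
y = nums % 30

8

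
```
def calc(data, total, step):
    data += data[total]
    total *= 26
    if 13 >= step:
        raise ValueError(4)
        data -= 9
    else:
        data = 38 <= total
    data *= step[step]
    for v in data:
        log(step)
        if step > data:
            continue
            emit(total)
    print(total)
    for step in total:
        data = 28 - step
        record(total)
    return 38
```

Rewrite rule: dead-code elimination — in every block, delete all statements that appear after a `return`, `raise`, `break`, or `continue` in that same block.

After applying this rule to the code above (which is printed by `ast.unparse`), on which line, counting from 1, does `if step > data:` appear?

11

Transformed code:
def calc(data, total, step):
    data += data[total]
    total *= 26
    if 13 >= step:
        raise ValueError(4)
    else:
        data = 38 <= total
    data *= step[step]
    for v in data:
        log(step)
        if step > data:
            continue
    print(total)
    for step in total:
        data = 28 - step
        record(total)
    return 38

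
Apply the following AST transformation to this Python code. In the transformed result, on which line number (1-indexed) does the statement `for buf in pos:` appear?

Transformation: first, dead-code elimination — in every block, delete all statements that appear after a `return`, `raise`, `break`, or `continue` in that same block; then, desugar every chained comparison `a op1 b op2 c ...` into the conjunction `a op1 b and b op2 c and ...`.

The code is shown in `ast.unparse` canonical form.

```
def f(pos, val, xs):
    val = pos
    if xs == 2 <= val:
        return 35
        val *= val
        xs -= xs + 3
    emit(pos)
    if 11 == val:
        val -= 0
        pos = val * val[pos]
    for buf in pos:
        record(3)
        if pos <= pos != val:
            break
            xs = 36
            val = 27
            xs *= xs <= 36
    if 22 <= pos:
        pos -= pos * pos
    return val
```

9

Transformed code:
def f(pos, val, xs):
    val = pos
    if xs == 2 and 2 <= val:
        return 35
    emit(pos)
    if 11 == val:
        val -= 0
        pos = val * val[pos]
    for buf in pos:
        record(3)
        if pos <= pos and pos != val:
            break
    if 22 <= pos:
        pos -= pos * pos
    return val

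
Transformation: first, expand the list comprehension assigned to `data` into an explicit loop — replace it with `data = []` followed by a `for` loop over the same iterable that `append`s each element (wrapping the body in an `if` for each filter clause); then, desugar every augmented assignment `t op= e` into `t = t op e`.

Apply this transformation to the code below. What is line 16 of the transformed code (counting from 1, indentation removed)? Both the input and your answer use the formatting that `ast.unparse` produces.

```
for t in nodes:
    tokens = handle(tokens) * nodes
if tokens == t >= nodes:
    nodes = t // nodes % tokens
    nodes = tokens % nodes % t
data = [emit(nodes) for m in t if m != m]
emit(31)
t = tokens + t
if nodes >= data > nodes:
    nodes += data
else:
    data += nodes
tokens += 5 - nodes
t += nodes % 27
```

Transformed code:
for t in nodes:
    tokens = handle(tokens) * nodes
if tokens == t >= nodes:
    nodes = t // nodes % tokens
    nodes = tokens % nodes % t
data = []
for m in t:
    if m != m:
        data.append(emit(nodes))
emit(31)
t = tokens + t
if nodes >= data > nodes:
    nodes = nodes + data
else:
    data = data + nodes
tokens = tokens + (5 - nodes)
t = t + nodes % 27

tokens = tokens + (5 - nodes)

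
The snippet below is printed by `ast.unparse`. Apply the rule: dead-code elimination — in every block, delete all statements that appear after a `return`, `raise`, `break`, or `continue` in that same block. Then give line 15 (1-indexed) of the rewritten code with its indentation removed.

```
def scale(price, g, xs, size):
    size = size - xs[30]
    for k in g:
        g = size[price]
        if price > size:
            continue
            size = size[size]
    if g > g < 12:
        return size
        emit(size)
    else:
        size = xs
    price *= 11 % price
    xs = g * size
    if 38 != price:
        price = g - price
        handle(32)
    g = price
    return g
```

handle(32)

Transformed code:
def scale(price, g, xs, size):
    size = size - xs[30]
    for k in g:
        g = size[price]
        if price > size:
            continue
    if g > g < 12:
        return size
    else:
        size = xs
    price *= 11 % price
    xs = g * size
    if 38 != price:
        price = g - price
        handle(32)
    g = price
    return g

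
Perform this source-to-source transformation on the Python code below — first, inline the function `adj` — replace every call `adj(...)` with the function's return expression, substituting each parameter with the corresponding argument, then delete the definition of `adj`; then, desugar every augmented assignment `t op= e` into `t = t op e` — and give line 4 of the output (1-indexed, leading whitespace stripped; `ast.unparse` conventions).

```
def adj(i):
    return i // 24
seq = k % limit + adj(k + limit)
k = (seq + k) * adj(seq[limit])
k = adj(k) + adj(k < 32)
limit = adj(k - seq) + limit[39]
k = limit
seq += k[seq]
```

Transformed code:
seq = k % limit + (k + limit) // 24
k = (seq + k) * (seq[limit] // 24)
k = k // 24 + (k < 32) // 24
limit = (k - seq) // 24 + limit[39]
k = limit
seq = seq + k[seq]

limit = (k - seq) // 24 + limit[39]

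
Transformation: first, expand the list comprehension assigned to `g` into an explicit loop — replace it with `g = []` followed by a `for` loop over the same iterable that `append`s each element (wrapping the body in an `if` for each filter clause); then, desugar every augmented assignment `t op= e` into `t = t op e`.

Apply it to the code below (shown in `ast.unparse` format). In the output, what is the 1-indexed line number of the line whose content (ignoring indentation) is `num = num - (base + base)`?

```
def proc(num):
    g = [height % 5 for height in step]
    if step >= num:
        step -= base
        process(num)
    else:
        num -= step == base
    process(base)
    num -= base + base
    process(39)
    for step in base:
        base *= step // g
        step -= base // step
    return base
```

11

Transformed code:
def proc(num):
    g = []
    for height in step:
        g.append(height % 5)
    if step >= num:
        step = step - base
        process(num)
    else:
        num = num - (step == base)
    process(base)
    num = num - (base + base)
    process(39)
    for step in base:
        base = base * (step // g)
        step = step - base // step
    return base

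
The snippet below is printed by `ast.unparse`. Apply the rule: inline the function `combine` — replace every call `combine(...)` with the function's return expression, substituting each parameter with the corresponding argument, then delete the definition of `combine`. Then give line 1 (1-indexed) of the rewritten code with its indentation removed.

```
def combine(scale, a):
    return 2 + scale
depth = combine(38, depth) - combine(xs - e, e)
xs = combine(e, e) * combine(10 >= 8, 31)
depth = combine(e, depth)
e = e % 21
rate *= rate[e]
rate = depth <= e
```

depth = 2 + 38 - (2 + (xs - e))

Transformed code:
depth = 2 + 38 - (2 + (xs - e))
xs = (2 + e) * (2 + (10 >= 8))
depth = 2 + e
e = e % 21
rate *= rate[e]
rate = depth <= e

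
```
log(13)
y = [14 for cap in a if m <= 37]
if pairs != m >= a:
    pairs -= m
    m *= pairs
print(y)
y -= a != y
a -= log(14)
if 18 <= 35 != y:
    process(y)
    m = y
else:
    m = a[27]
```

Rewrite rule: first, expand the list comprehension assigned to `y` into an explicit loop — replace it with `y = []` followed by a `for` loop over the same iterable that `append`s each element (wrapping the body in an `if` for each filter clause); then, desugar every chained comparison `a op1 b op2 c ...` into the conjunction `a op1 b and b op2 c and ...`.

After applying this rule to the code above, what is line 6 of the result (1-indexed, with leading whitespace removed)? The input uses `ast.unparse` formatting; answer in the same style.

Transformed code:
log(13)
y = []
for cap in a:
    if m <= 37:
        y.append(14)
if pairs != m and m >= a:
    pairs -= m
    m *= pairs
print(y)
y -= a != y
a -= log(14)
if 18 <= 35 and 35 != y:
    process(y)
    m = y
else:
    m = a[27]

if pairs != m and m >= a:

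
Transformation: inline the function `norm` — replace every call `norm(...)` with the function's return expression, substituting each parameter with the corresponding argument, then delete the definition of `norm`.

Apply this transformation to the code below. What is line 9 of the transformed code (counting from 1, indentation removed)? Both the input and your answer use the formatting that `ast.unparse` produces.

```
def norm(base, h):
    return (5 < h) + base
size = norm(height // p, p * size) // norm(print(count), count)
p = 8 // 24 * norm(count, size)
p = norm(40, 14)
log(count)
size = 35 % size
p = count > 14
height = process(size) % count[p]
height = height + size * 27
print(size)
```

print(size)

Transformed code:
size = ((5 < p * size) + height // p) // ((5 < count) + print(count))
p = 8 // 24 * ((5 < size) + count)
p = (5 < 14) + 40
log(count)
size = 35 % size
p = count > 14
height = process(size) % count[p]
height = height + size * 27
print(size)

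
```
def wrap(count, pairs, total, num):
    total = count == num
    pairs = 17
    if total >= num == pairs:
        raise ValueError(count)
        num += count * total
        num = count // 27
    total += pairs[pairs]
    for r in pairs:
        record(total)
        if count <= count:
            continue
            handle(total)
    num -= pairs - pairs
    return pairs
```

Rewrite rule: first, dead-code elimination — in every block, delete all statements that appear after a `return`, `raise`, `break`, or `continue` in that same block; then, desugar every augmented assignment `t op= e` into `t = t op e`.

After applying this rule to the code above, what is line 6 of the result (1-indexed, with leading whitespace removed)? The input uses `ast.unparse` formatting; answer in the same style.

Transformed code:
def wrap(count, pairs, total, num):
    total = count == num
    pairs = 17
    if total >= num == pairs:
        raise ValueError(count)
    total = total + pairs[pairs]
    for r in pairs:
        record(total)
        if count <= count:
            continue
    num = num - (pairs - pairs)
    return pairs

total = total + pairs[pairs]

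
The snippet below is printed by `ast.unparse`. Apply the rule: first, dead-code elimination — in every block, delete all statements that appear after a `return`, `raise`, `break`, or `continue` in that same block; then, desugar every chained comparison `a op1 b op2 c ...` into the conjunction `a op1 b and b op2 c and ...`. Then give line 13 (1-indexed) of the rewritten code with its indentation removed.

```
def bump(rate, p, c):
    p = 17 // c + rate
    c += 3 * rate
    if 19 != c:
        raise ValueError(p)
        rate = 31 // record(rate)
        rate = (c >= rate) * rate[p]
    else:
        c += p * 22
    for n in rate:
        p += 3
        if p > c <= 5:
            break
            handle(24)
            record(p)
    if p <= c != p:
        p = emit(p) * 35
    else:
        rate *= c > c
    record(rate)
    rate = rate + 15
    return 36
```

p = emit(p) * 35

Transformed code:
def bump(rate, p, c):
    p = 17 // c + rate
    c += 3 * rate
    if 19 != c:
        raise ValueError(p)
    else:
        c += p * 22
    for n in rate:
        p += 3
        if p > c and c <= 5:
            break
    if p <= c and c != p:
        p = emit(p) * 35
    else:
        rate *= c > c
    record(rate)
    rate = rate + 15
    return 36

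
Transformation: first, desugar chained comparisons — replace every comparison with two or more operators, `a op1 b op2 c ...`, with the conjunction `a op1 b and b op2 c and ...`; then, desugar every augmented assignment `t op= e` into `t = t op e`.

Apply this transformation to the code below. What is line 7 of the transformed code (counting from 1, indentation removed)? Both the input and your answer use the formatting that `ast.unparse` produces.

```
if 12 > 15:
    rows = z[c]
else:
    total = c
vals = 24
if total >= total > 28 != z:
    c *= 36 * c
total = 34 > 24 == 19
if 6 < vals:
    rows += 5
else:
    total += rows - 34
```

Transformed code:
if 12 > 15:
    rows = z[c]
else:
    total = c
vals = 24
if total >= total and total > 28 and (28 != z):
    c = c * (36 * c)
total = 34 > 24 and 24 == 19
if 6 < vals:
    rows = rows + 5
else:
    total = total + (rows - 34)

c = c * (36 * c)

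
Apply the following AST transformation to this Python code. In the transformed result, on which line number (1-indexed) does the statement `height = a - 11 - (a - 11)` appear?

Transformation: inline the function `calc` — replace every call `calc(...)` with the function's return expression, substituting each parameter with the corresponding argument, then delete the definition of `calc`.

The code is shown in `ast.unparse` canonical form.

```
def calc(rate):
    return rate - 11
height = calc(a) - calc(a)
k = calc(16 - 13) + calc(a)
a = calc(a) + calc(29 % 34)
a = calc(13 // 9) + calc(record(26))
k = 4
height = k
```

1

Transformed code:
height = a - 11 - (a - 11)
k = 16 - 13 - 11 + (a - 11)
a = a - 11 + (29 % 34 - 11)
a = 13 // 9 - 11 + (record(26) - 11)
k = 4
height = k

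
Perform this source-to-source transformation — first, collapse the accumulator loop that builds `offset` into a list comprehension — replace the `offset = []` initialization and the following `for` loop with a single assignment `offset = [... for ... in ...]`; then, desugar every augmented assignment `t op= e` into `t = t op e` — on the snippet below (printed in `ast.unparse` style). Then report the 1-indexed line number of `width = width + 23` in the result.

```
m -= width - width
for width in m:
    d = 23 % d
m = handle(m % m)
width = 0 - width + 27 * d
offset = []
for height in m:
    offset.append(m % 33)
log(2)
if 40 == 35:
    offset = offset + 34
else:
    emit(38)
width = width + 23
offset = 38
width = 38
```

12

Transformed code:
m = m - (width - width)
for width in m:
    d = 23 % d
m = handle(m % m)
width = 0 - width + 27 * d
offset = [m % 33 for height in m]
log(2)
if 40 == 35:
    offset = offset + 34
else:
    emit(38)
width = width + 23
offset = 38
width = 38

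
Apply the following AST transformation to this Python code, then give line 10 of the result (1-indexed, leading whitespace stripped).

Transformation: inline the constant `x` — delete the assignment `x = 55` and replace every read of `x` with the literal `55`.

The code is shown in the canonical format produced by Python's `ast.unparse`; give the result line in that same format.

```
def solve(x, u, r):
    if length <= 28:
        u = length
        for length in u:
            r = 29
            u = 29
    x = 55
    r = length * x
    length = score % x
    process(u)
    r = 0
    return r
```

r = 0

Transformed code:
def solve(x, u, r):
    if length <= 28:
        u = length
        for length in u:
            r = 29
            u = 29
    r = length * 55
    length = score % 55
    process(u)
    r = 0
    return r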